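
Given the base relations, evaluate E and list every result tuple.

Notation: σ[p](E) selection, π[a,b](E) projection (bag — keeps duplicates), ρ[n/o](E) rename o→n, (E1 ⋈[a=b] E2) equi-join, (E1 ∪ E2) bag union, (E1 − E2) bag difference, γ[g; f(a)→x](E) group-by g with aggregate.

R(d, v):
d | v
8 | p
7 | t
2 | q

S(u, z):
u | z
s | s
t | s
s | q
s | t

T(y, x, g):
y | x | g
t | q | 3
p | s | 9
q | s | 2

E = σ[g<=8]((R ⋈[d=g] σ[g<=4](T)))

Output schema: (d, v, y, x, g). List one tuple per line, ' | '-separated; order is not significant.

Subexpression sizes:
  R → 3
  T → 3
  σ[g<=4](T) → 2
  (R ⋈[d=g] σ[g<=4](T)) → 1
  σ[g<=8]((R ⋈[d=g] σ[g<=4](T))) → 1

== RESULT ==
d | v | y | x | g
2 | q | q | s | 2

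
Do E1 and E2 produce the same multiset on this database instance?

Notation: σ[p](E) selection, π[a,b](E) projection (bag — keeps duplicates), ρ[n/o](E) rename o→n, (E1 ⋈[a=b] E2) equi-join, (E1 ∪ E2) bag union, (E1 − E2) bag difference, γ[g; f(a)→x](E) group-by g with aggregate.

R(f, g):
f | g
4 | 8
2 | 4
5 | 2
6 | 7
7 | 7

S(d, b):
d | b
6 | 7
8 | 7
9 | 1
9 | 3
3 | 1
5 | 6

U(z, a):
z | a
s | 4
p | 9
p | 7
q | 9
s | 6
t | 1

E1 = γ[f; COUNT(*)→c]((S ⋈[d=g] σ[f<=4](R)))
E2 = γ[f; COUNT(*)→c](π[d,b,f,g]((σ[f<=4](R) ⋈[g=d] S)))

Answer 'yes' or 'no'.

E1 stepwise |·|:
  S → 6
  R → 5
  σ[f<=4](R) → 2
  (S ⋈[d=g] σ[f<=4](R)) → 1
  γ[f; COUNT(*)→c]((S ⋈[d=g] σ[f<=4](R))) → 1
E2 stepwise |·|:
  R → 5
  σ[f<=4](R) → 2
  S → 6
  (σ[f<=4](R) ⋈[g=d] S) → 1
  π[d,b,f,g]((σ[f<=4](R) ⋈[g=d] S)) → 1
  γ[f; COUNT(*)→c](π[d,b,f,g]((σ[f<=4](R) ⋈[g=d] S))) → 1

E1 and E2 produce the same multiset:
f | c
4 | 1

yes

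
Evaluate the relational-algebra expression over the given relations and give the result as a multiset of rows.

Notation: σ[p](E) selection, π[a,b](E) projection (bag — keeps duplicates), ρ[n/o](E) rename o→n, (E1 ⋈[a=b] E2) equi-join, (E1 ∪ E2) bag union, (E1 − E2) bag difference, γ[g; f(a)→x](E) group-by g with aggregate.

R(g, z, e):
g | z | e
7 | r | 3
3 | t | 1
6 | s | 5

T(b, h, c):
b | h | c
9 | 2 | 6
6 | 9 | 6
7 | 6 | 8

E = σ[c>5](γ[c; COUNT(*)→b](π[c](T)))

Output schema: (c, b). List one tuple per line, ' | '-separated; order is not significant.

Stepwise |·|:
  T → 3
  π[c](T) → 3
  γ[c; COUNT(*)→b](π[c](T)) → 2
  σ[c>5](γ[c; COUNT(*)→b](π[c](T))) → 2

== RESULT ==
c | b
6 | 2
8 | 1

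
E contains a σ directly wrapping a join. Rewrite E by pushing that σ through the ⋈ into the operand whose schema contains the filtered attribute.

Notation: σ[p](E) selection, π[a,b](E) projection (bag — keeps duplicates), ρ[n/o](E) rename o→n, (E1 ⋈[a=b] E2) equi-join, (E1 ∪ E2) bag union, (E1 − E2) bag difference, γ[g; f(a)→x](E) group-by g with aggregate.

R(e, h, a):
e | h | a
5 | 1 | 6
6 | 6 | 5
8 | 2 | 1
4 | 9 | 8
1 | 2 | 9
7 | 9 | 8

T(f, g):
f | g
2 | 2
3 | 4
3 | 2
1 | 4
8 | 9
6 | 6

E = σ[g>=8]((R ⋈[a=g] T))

σ filters on g, owned by the right side.
E' = (R ⋈[a=g] σ[g>=8](T))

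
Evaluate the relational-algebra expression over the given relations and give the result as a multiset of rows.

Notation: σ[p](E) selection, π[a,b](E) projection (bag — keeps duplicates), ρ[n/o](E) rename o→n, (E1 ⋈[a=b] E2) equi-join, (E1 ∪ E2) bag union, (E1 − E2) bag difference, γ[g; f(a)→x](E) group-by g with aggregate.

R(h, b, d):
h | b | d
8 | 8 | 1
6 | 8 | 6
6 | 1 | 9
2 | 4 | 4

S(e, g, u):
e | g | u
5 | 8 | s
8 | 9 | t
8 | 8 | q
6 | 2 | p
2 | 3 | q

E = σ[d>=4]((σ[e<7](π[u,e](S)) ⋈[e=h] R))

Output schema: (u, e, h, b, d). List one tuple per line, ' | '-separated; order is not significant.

Per-node cardinality:
  S → 5
  π[u,e](S) → 5
  σ[e<7](π[u,e](S)) → 3
  R → 4
  (σ[e<7](π[u,e](S)) ⋈[e=h] R) → 3
  σ[d>=4]((σ[e<7](π[u,e](S)) ⋈[e=h] R)) → 3

== RESULT ==
u | e | h | b | d
p | 6 | 6 | 1 | 9
p | 6 | 6 | 8 | 6
q | 2 | 2 | 4 | 4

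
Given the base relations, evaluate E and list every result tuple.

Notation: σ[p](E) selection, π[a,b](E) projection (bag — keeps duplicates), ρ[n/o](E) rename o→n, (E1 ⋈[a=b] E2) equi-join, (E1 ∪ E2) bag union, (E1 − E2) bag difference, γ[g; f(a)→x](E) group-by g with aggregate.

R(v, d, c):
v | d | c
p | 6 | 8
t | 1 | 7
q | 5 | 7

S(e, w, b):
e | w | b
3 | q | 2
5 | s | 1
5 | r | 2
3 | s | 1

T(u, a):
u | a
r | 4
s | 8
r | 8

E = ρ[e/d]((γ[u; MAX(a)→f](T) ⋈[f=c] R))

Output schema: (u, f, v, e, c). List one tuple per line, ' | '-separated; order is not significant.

Per-node cardinality:
  T → 3
  γ[u; MAX(a)→f](T) → 2
  R → 3
  (γ[u; MAX(a)→f](T) ⋈[f=c] R) → 2
  ρ[e/d]((γ[u; MAX(a)→f](T) ⋈[f=c] R)) → 2

== RESULT ==
u | f | v | e | c
r | 8 | p | 6 | 8
s | 8 | p | 6 | 8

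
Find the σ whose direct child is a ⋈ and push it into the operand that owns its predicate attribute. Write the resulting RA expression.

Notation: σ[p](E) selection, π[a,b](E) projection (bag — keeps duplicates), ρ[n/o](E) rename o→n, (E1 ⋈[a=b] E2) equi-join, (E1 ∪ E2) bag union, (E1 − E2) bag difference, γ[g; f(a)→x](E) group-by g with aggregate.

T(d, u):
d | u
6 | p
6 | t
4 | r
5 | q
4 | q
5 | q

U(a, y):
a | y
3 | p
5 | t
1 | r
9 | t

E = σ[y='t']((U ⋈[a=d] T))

σ filters on y, owned by the left side.
E' = (σ[y='t'](U) ⋈[a=d] T)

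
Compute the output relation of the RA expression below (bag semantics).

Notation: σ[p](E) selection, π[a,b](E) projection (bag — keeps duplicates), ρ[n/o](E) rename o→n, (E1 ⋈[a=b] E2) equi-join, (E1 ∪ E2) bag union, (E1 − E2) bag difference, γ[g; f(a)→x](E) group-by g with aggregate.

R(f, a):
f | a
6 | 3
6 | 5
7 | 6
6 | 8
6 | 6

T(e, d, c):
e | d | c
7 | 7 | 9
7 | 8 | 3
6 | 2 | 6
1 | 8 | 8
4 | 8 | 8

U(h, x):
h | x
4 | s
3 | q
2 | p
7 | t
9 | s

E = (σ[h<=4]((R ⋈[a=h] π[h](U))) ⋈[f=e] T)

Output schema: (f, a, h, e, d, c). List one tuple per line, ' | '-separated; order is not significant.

Subexpression sizes:
  R → 5
  U → 5
  π[h](U) → 5
  (R ⋈[a=h] π[h](U)) → 1
  σ[h<=4]((R ⋈[a=h] π[h](U))) → 1
  T → 5
  (σ[h<=4]((R ⋈[a=h] π[h](U))) ⋈[f=e] T) → 1

== RESULT ==
f | a | h | e | d | c
6 | 3 | 3 | 6 | 2 | 6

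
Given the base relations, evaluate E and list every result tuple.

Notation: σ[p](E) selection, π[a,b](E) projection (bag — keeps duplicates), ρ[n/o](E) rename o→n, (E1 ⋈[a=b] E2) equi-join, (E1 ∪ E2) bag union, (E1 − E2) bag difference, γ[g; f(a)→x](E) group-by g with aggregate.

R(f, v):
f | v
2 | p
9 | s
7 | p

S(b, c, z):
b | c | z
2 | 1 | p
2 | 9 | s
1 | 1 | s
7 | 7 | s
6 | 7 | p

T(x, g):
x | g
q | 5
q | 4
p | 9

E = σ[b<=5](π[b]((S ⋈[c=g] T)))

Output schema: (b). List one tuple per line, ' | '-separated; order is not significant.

Stepwise |·|:
  S → 5
  T → 3
  (S ⋈[c=g] T) → 1
  π[b]((S ⋈[c=g] T)) → 1
  σ[b<=5](π[b]((S ⋈[c=g] T))) → 1

== RESULT ==
b
2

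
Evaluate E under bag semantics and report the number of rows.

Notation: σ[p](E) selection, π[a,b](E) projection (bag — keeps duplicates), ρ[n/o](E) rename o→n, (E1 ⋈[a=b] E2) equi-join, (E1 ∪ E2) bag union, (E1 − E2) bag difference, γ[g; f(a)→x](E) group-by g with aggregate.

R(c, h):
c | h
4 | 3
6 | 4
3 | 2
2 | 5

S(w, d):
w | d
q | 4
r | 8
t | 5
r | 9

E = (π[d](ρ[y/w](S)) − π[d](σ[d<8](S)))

Per-node cardinality:
  S → 4
  ρ[y/w](S) → 4
  π[d](ρ[y/w](S)) → 4
  S → 4
  σ[d<8](S) → 2
  π[d](σ[d<8](S)) → 2
  (π[d](ρ[y/w](S)) − π[d](σ[d<8](S))) → 2

|E| = 2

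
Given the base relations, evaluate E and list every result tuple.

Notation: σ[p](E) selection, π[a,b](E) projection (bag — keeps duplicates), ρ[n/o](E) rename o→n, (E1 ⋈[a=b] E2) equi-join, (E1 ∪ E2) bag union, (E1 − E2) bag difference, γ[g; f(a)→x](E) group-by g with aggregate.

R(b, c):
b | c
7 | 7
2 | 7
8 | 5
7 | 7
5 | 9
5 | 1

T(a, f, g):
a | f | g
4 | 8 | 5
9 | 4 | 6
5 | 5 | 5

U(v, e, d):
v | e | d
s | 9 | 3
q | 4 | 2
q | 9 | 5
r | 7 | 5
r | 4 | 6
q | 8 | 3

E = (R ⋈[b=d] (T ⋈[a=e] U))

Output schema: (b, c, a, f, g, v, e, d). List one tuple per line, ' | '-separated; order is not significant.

Per-node cardinality:
  R → 6
  T → 3
  U → 6
  (T ⋈[a=e] U) → 4
  (R ⋈[b=d] (T ⋈[a=e] U)) → 3

== RESULT ==
b | c | a | f | g | v | e | d
2 | 7 | 4 | 8 | 5 | q | 4 | 2
5 | 1 | 9 | 4 | 6 | q | 9 | 5
5 | 9 | 9 | 4 | 6 | q | 9 | 5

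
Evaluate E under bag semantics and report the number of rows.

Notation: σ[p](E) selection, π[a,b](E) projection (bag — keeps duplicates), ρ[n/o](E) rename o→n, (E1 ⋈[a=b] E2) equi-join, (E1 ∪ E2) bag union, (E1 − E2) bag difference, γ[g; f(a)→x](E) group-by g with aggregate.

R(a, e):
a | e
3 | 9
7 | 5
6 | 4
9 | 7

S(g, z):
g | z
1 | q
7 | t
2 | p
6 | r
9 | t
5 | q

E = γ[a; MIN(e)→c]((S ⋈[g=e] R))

Per-node cardinality:
  S → 6
  R → 4
  (S ⋈[g=e] R) → 3
  γ[a; MIN(e)→c]((S ⋈[g=e] R)) → 3

|E| = 3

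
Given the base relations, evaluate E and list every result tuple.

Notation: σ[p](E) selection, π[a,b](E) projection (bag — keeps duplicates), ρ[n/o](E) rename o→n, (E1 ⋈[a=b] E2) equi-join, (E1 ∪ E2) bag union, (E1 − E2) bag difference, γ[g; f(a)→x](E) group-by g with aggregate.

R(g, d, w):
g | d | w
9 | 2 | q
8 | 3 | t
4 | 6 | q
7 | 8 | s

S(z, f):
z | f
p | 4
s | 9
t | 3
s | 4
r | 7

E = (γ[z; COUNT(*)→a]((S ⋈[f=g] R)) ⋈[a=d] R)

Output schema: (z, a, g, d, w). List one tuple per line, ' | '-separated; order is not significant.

Row counts bottom-up:
  S → 5
  R → 4
  (S ⋈[f=g] R) → 4
  γ[z; COUNT(*)→a]((S ⋈[f=g] R)) → 3
  R → 4
  (γ[z; COUNT(*)→a]((S ⋈[f=g] R)) ⋈[a=d] R) → 1

== RESULT ==
z | a | g | d | w
s | 2 | 9 | 2 | q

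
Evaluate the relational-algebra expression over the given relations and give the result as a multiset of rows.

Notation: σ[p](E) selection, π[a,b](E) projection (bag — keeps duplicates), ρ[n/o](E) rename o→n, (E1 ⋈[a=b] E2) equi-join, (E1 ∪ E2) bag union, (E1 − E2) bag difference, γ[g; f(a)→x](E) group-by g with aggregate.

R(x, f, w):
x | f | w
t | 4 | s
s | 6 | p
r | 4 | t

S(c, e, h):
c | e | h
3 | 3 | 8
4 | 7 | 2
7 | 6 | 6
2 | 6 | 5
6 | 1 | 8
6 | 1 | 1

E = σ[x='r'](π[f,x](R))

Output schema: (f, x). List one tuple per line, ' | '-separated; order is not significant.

Subexpression sizes:
  R → 3
  π[f,x](R) → 3
  σ[x='r'](π[f,x](R)) → 1

== RESULT ==
f | x
4 | r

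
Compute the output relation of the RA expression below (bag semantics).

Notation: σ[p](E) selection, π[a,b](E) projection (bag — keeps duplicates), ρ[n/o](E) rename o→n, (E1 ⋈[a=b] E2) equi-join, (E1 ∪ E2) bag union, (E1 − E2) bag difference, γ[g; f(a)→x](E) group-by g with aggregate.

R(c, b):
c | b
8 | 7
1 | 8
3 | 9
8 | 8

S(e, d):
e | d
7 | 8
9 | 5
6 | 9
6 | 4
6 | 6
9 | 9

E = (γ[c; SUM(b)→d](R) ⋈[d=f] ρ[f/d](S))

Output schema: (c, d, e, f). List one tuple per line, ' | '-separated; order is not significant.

Subexpression sizes:
  R → 4
  γ[c; SUM(b)→d](R) → 3
  S → 6
  ρ[f/d](S) → 6
  (γ[c; SUM(b)→d](R) ⋈[d=f] ρ[f/d](S)) → 3

== RESULT ==
c | d | e | f
1 | 8 | 7 | 8
3 | 9 | 6 | 9
3 | 9 | 9 | 9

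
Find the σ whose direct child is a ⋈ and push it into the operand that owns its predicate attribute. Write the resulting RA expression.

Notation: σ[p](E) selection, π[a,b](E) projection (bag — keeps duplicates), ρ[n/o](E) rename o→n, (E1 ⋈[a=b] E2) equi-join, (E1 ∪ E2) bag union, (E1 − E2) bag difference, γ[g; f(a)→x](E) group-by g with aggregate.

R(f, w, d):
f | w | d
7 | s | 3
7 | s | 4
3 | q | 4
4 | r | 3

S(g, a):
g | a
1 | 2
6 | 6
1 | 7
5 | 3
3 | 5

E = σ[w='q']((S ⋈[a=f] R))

σ filters on w, owned by the right side.
E' = (S ⋈[a=f] σ[w='q'](R))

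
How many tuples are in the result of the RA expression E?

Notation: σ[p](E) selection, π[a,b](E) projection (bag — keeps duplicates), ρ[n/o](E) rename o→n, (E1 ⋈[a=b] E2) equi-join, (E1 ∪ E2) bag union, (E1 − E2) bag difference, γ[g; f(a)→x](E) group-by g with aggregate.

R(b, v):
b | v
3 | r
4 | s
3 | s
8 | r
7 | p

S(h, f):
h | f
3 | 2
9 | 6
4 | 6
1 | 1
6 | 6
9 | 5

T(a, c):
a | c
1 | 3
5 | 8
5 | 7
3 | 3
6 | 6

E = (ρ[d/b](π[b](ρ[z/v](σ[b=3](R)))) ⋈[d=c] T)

Subexpression sizes:
  R → 5
  σ[b=3](R) → 2
  ρ[z/v](σ[b=3](R)) → 2
  π[b](ρ[z/v](σ[b=3](R))) → 2
  ρ[d/b](π[b](ρ[z/v](σ[b=3](R)))) → 2
  T → 5
  (ρ[d/b](π[b](ρ[z/v](σ[b=3](R)))) ⋈[d=c] T) → 4

|E| = 4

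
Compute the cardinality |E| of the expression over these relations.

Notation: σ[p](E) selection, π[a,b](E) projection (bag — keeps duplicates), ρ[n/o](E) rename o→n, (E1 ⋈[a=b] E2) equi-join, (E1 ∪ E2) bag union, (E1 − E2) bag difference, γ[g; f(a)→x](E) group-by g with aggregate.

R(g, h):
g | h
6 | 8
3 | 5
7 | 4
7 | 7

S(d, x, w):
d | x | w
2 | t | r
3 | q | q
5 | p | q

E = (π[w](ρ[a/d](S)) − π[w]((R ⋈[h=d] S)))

Stepwise |·|:
  S → 3
  ρ[a/d](S) → 3
  π[w](ρ[a/d](S)) → 3
  R → 4
  S → 3
  (R ⋈[h=d] S) → 1
  π[w]((R ⋈[h=d] S)) → 1
  (π[w](ρ[a/d](S)) − π[w]((R ⋈[h=d] S))) → 2

|E| = 2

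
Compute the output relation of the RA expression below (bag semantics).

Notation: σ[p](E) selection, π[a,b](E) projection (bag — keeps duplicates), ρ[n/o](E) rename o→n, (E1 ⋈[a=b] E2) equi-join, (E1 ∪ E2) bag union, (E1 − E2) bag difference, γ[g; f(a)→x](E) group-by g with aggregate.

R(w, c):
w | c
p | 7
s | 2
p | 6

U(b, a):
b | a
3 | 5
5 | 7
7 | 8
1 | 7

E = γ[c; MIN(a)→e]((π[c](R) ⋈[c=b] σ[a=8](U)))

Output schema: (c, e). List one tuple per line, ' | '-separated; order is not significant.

Stepwise |·|:
  R → 3
  π[c](R) → 3
  U → 4
  σ[a=8](U) → 1
  (π[c](R) ⋈[c=b] σ[a=8](U)) → 1
  γ[c; MIN(a)→e]((π[c](R) ⋈[c=b] σ[a=8](U))) → 1

== RESULT ==
c | e
7 | 8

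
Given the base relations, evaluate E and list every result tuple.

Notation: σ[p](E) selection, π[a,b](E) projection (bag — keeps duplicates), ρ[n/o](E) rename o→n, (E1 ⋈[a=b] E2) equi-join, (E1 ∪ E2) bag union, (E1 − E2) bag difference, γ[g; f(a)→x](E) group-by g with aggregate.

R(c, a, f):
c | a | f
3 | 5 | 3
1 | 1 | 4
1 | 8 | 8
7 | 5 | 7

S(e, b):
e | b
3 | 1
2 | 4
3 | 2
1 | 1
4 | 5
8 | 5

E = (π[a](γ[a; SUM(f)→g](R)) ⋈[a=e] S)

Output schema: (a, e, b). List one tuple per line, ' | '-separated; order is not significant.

Row counts bottom-up:
  R → 4
  γ[a; SUM(f)→g](R) → 3
  π[a](γ[a; SUM(f)→g](R)) → 3
  S → 6
  (π[a](γ[a; SUM(f)→g](R)) ⋈[a=e] S) → 2

== RESULT ==
a | e | b
1 | 1 | 1
8 | 8 | 5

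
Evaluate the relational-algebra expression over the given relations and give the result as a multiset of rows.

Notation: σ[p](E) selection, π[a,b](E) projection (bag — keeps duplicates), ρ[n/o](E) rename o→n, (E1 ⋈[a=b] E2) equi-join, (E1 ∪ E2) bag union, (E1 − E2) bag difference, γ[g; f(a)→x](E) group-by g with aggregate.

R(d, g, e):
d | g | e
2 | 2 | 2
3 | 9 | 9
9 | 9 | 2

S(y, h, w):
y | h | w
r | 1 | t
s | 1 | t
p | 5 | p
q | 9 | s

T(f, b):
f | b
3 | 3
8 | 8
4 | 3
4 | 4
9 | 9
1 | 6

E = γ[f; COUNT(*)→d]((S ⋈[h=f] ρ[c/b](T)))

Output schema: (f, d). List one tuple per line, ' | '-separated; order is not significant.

Per-node cardinality:
  S → 4
  T → 6
  ρ[c/b](T) → 6
  (S ⋈[h=f] ρ[c/b](T)) → 3
  γ[f; COUNT(*)→d]((S ⋈[h=f] ρ[c/b](T))) → 2

== RESULT ==
f | d
1 | 2
9 | 1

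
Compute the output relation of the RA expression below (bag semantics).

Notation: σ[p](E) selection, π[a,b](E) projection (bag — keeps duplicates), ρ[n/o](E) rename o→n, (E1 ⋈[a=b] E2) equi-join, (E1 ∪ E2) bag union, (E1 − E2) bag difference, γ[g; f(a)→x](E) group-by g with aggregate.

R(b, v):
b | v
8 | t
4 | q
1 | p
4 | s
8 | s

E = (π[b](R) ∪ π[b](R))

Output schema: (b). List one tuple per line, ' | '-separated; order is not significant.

Stepwise |·|:
  R → 5
  π[b](R) → 5
  R → 5
  π[b](R) → 5
  (π[b](R) ∪ π[b](R)) → 10

== RESULT ==
b
1
1
4
4
4
4
8
8
8
8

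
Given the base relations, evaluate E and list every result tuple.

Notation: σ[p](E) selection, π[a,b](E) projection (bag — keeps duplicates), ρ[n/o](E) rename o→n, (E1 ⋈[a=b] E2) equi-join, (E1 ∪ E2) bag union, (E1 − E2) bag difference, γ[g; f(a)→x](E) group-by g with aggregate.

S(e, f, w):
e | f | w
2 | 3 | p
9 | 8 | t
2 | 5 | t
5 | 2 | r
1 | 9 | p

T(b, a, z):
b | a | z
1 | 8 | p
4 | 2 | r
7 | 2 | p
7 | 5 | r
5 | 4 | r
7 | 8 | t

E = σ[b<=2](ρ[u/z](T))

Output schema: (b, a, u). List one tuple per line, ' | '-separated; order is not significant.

Stepwise |·|:
  T → 6
  ρ[u/z](T) → 6
  σ[b<=2](ρ[u/z](T)) → 1

== RESULT ==
b | a | u
1 | 8 | p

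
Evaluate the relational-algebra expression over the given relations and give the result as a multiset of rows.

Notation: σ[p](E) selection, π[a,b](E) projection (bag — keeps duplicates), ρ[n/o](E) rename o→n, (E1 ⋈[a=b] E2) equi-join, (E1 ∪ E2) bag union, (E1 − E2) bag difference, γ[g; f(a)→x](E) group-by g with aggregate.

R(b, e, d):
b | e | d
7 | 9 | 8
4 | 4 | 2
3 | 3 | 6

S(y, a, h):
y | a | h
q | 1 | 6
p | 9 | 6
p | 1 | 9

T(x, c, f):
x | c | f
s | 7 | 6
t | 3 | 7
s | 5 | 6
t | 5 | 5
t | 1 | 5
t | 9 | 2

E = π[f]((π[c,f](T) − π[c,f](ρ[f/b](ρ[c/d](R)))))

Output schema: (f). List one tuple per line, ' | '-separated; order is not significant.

Row counts bottom-up:
  T → 6
  π[c,f](T) → 6
  R → 3
  ρ[c/d](R) → 3
  ρ[f/b](ρ[c/d](R)) → 3
  π[c,f](ρ[f/b](ρ[c/d](R))) → 3
  (π[c,f](T) − π[c,f](ρ[f/b](ρ[c/d](R)))) → 6
  π[f]((π[c,f](T) − π[c,f](ρ[f/b](ρ[c/d](R))))) → 6

== RESULT ==
f
2
5
5
6
6
7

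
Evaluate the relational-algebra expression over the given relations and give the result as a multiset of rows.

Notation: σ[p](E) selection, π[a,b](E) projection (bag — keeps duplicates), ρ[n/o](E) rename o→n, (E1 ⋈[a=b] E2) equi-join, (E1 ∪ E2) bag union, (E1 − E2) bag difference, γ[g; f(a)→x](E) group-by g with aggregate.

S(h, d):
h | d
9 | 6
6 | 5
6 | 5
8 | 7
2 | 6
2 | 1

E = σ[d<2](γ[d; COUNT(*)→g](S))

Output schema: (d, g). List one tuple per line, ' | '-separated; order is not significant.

Stepwise |·|:
  S → 6
  γ[d; COUNT(*)→g](S) → 4
  σ[d<2](γ[d; COUNT(*)→g](S)) → 1

== RESULT ==
d | g
1 | 1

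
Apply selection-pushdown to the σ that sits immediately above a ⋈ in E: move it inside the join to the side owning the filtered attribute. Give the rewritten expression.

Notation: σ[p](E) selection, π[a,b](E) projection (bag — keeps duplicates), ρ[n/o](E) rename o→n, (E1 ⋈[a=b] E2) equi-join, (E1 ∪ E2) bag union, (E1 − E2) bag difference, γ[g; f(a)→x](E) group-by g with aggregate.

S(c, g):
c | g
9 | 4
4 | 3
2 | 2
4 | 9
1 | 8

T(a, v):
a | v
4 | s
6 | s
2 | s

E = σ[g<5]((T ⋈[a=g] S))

σ filters on g, owned by the right side.
E' = (T ⋈[a=g] σ[g<5](S))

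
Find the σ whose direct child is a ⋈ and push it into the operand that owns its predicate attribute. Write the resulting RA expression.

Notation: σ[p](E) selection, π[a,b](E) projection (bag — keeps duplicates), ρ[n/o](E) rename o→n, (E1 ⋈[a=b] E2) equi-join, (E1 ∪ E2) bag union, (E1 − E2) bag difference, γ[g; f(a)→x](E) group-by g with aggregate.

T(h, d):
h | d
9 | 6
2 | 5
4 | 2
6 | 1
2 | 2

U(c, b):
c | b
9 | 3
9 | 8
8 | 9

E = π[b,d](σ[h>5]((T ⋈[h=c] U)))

σ filters on h, owned by the left side.
E' = π[b,d]((σ[h>5](T) ⋈[h=c] U))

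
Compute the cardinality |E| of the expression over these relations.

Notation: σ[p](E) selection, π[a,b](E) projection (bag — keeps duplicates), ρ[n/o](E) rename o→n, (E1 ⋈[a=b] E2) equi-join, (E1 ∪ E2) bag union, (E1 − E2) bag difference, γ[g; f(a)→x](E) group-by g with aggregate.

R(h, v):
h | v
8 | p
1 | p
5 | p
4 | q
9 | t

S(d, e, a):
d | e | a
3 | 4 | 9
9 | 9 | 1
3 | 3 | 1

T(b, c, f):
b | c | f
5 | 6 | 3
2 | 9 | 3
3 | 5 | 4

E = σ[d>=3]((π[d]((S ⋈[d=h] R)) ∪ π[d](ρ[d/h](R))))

Stepwise |·|:
  S → 3
  R → 5
  (S ⋈[d=h] R) → 1
  π[d]((S ⋈[d=h] R)) → 1
  R → 5
  ρ[d/h](R) → 5
  π[d](ρ[d/h](R)) → 5
  (π[d]((S ⋈[d=h] R)) ∪ π[d](ρ[d/h](R))) → 6
  σ[d>=3]((π[d]((S ⋈[d=h] R)) ∪ π[d](ρ[d/h](R)))) → 5

|E| = 5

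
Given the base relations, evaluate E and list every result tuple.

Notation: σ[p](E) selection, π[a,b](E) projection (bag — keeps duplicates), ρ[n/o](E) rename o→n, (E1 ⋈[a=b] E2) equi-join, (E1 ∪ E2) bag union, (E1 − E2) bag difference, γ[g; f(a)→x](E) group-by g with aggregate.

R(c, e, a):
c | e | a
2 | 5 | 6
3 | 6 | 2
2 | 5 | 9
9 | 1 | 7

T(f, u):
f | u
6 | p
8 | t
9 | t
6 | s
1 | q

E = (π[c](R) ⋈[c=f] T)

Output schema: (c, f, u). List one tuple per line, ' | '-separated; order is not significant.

Subexpression sizes:
  R → 4
  π[c](R) → 4
  T → 5
  (π[c](R) ⋈[c=f] T) → 1

== RESULT ==
c | f | u
9 | 9 | t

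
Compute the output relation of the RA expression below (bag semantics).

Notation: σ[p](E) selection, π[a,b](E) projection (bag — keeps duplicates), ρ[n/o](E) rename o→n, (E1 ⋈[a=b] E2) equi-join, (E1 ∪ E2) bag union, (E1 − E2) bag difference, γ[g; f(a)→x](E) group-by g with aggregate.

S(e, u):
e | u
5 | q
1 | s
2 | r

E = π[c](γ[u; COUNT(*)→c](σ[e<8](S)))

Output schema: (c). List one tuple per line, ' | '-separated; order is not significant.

Row counts bottom-up:
  S → 3
  σ[e<8](S) → 3
  γ[u; COUNT(*)→c](σ[e<8](S)) → 3
  π[c](γ[u; COUNT(*)→c](σ[e<8](S))) → 3

== RESULT ==
c
1
1
1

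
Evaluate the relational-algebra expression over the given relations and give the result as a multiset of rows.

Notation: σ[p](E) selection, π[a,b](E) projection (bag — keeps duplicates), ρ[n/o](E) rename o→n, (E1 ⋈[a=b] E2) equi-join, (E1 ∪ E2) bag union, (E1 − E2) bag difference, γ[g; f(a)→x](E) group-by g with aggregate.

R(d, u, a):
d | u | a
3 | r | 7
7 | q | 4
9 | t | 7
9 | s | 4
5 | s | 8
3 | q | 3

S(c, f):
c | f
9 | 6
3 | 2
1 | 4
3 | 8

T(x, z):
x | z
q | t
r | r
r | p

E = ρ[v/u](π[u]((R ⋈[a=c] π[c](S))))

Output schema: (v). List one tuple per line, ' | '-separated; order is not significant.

Row counts bottom-up:
  R → 6
  S → 4
  π[c](S) → 4
  (R ⋈[a=c] π[c](S)) → 2
  π[u]((R ⋈[a=c] π[c](S))) → 2
  ρ[v/u](π[u]((R ⋈[a=c] π[c](S)))) → 2

== RESULT ==
v
q
q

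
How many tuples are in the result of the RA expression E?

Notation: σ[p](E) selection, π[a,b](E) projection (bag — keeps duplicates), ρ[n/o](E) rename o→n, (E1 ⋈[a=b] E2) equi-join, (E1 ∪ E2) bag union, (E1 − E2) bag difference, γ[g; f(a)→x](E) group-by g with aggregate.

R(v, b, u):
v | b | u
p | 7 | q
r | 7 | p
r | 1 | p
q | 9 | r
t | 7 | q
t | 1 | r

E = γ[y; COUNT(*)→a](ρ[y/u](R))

Per-node cardinality:
  R → 6
  ρ[y/u](R) → 6
  γ[y; COUNT(*)→a](ρ[y/u](R)) → 3

|E| = 3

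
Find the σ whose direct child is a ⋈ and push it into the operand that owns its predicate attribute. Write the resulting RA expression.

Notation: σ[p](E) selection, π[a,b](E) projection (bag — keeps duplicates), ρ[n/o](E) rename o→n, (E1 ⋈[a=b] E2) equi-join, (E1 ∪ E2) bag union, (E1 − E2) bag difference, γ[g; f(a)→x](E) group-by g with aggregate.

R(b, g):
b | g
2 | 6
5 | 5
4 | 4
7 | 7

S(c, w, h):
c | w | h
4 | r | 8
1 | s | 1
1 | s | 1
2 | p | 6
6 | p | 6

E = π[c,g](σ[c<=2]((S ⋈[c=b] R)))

σ filters on c, owned by the left side.
E' = π[c,g]((σ[c<=2](S) ⋈[c=b] R))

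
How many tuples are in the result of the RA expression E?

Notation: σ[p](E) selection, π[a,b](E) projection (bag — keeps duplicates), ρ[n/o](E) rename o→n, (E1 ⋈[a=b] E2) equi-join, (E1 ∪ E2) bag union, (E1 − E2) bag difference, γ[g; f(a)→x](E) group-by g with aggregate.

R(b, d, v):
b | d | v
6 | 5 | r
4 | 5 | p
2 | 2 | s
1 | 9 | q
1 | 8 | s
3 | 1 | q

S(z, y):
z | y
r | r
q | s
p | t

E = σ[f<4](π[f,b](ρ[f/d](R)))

Stepwise |·|:
  R → 6
  ρ[f/d](R) → 6
  π[f,b](ρ[f/d](R)) → 6
  σ[f<4](π[f,b](ρ[f/d](R))) → 2

|E| = 2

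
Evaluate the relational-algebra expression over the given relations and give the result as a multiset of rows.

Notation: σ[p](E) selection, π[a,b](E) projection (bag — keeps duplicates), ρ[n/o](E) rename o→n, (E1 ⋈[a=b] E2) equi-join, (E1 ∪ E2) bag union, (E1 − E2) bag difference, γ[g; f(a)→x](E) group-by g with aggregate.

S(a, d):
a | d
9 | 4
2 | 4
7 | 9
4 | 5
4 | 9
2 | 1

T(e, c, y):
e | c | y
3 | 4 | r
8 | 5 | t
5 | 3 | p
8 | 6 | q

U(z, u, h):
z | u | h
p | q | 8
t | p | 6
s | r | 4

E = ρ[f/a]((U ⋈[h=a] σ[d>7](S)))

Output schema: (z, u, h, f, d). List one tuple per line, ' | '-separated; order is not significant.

Row counts bottom-up:
  U → 3
  S → 6
  σ[d>7](S) → 2
  (U ⋈[h=a] σ[d>7](S)) → 1
  ρ[f/a]((U ⋈[h=a] σ[d>7](S))) → 1

== RESULT ==
z | u | h | f | d
s | r | 4 | 4 | 9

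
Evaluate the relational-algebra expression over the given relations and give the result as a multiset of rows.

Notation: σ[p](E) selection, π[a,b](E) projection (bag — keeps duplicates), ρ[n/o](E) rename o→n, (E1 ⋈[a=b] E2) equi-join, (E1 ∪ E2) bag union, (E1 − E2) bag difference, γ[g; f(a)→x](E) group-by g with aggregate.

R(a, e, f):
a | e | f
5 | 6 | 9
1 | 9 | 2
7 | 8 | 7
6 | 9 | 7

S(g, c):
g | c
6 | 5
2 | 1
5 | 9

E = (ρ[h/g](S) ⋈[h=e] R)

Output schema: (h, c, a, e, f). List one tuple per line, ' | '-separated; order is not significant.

Stepwise |·|:
  S → 3
  ρ[h/g](S) → 3
  R → 4
  (ρ[h/g](S) ⋈[h=e] R) → 1

== RESULT ==
h | c | a | e | f
6 | 5 | 5 | 6 | 9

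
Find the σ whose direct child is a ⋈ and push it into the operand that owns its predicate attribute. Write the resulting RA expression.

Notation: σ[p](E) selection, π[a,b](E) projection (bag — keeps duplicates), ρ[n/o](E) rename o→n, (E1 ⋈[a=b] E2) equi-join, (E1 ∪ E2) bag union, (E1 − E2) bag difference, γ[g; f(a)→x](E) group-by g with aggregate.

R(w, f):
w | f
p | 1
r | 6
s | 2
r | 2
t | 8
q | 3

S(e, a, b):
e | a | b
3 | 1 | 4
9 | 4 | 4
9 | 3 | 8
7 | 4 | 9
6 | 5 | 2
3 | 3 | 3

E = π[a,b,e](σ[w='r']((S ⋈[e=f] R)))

σ filters on w, owned by the right side.
E' = π[a,b,e]((S ⋈[e=f] σ[w='r'](R)))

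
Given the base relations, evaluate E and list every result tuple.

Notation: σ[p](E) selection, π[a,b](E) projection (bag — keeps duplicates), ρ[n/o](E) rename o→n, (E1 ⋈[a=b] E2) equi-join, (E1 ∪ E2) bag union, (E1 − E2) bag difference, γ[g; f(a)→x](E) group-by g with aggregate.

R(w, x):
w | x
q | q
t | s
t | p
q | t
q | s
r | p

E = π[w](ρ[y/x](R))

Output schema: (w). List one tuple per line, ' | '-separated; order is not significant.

Subexpression sizes:
  R → 6
  ρ[y/x](R) → 6
  π[w](ρ[y/x](R)) → 6

== RESULT ==
w
q
q
q
r
t
t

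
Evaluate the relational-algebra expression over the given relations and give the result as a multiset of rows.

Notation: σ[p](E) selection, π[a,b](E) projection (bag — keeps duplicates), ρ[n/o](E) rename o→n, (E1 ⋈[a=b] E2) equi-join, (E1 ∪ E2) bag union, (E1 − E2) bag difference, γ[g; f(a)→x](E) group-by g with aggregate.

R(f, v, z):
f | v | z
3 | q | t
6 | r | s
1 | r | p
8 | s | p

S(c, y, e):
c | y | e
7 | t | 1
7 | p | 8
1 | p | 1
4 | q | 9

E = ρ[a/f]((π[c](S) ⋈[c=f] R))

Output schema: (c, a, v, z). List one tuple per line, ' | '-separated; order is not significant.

Subexpression sizes:
  S → 4
  π[c](S) → 4
  R → 4
  (π[c](S) ⋈[c=f] R) → 1
  ρ[a/f]((π[c](S) ⋈[c=f] R)) → 1

== RESULT ==
c | a | v | z
1 | 1 | r | p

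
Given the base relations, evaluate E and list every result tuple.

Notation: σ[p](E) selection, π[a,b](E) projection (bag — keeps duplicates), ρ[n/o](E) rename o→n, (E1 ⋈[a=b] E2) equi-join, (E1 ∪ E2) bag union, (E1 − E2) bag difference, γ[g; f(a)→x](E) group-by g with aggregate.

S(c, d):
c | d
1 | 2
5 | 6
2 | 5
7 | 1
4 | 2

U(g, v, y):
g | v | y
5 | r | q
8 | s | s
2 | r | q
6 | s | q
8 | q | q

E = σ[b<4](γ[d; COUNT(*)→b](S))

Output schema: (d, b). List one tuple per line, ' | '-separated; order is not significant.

Subexpression sizes:
  S → 5
  γ[d; COUNT(*)→b](S) → 4
  σ[b<4](γ[d; COUNT(*)→b](S)) → 4

== RESULT ==
d | b
1 | 1
2 | 2
5 | 1
6 | 1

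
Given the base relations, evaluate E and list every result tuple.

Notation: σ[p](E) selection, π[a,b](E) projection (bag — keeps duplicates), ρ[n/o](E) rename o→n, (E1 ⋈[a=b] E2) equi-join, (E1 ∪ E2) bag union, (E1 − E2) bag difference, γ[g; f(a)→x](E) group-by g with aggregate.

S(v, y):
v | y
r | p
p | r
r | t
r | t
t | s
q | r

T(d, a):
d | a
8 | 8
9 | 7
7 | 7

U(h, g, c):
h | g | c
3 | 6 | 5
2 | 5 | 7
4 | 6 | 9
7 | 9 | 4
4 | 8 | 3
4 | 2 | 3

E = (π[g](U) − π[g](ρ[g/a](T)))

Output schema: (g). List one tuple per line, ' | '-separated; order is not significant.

Per-node cardinality:
  U → 6
  π[g](U) → 6
  T → 3
  ρ[g/a](T) → 3
  π[g](ρ[g/a](T)) → 3
  (π[g](U) − π[g](ρ[g/a](T))) → 5

== RESULT ==
g
2
5
6
6
9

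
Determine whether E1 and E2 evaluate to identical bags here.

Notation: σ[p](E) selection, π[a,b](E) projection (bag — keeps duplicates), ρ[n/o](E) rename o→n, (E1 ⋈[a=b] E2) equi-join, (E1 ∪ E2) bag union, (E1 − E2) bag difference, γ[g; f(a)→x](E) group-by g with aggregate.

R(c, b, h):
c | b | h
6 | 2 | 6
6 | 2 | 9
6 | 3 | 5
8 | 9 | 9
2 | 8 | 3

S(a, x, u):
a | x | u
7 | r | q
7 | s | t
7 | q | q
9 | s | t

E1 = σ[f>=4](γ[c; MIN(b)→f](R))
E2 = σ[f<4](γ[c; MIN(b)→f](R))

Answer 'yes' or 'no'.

E1 per-node cardinality:
  R → 5
  γ[c; MIN(b)→f](R) → 3
  σ[f>=4](γ[c; MIN(b)→f](R)) → 2
E2 per-node cardinality:
  R → 5
  γ[c; MIN(b)→f](R) → 3
  σ[f<4](γ[c; MIN(b)→f](R)) → 1

E1 result:
c | f
2 | 8
8 | 9
E2 result:
c | f
6 | 2
Witness: (6, 2) appears 0× in E1 but 1× in E2.

no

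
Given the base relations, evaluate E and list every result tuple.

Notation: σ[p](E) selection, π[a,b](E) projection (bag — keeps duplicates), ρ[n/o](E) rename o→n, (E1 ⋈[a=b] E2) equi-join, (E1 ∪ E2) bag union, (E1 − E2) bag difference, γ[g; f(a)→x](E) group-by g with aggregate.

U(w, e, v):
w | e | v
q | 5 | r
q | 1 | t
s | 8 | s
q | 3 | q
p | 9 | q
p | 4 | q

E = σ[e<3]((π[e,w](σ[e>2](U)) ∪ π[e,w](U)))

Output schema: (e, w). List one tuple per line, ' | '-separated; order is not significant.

Per-node cardinality:
  U → 6
  σ[e>2](U) → 5
  π[e,w](σ[e>2](U)) → 5
  U → 6
  π[e,w](U) → 6
  (π[e,w](σ[e>2](U)) ∪ π[e,w](U)) → 11
  σ[e<3]((π[e,w](σ[e>2](U)) ∪ π[e,w](U))) → 1

== RESULT ==
e | w
1 | q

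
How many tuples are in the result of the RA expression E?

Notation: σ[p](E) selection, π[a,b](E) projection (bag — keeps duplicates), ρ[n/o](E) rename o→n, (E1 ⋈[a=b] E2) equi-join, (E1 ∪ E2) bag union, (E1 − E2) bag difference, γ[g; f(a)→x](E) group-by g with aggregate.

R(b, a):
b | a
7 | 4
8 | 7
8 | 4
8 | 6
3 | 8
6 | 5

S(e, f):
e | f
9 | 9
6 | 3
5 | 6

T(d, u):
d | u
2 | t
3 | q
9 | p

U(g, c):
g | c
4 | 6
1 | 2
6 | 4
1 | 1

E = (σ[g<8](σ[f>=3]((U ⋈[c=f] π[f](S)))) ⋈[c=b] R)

Stepwise |·|:
  U → 4
  S → 3
  π[f](S) → 3
  (U ⋈[c=f] π[f](S)) → 1
  σ[f>=3]((U ⋈[c=f] π[f](S))) → 1
  σ[g<8](σ[f>=3]((U ⋈[c=f] π[f](S)))) → 1
  R → 6
  (σ[g<8](σ[f>=3]((U ⋈[c=f] π[f](S)))) ⋈[c=b] R) → 1

|E| = 1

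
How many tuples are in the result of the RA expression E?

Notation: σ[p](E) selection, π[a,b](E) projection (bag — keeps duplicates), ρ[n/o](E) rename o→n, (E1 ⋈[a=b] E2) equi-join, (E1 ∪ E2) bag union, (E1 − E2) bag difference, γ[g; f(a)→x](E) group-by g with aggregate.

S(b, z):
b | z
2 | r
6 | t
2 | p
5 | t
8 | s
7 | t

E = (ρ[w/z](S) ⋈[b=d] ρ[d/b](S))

Per-node cardinality:
  S → 6
  ρ[w/z](S) → 6
  S → 6
  ρ[d/b](S) → 6
  (ρ[w/z](S) ⋈[b=d] ρ[d/b](S)) → 8

|E| = 8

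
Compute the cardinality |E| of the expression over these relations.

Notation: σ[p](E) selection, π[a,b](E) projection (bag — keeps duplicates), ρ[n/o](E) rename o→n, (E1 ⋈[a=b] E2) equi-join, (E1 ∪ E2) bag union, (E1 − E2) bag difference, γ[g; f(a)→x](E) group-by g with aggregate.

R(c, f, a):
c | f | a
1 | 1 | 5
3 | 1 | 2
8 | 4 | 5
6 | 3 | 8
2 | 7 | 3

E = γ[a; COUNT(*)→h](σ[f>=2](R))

Subexpression sizes:
  R → 5
  σ[f>=2](R) → 3
  γ[a; COUNT(*)→h](σ[f>=2](R)) → 3

|E| = 3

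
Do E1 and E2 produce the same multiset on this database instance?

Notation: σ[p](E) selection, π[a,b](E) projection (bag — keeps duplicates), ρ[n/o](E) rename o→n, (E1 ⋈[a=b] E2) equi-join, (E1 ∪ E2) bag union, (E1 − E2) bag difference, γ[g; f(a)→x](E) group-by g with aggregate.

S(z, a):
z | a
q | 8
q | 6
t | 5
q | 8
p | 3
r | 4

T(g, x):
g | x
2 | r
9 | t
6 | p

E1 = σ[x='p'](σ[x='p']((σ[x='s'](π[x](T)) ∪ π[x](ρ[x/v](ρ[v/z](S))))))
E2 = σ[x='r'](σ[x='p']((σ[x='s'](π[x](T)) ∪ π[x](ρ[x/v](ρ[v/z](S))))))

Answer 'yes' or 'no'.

E1 stepwise |·|:
  T → 3
  π[x](T) → 3
  σ[x='s'](π[x](T)) → 0
  S → 6
  ρ[v/z](S) → 6
  ρ[x/v](ρ[v/z](S)) → 6
  π[x](ρ[x/v](ρ[v/z](S))) → 6
  (σ[x='s'](π[x](T)) ∪ π[x](ρ[x/v](ρ[v/z](S)))) → 6
  σ[x='p']((σ[x='s'](π[x](T)) ∪ π[x](ρ[x/v](ρ[v/z](S))))) → 1
  σ[x='p'](σ[x='p']((σ[x='s'](π[x](T)) ∪ π[x](ρ[x/v](ρ[v/z](S)))))) → 1
E2 stepwise |·|:
  T → 3
  π[x](T) → 3
  σ[x='s'](π[x](T)) → 0
  S → 6
  ρ[v/z](S) → 6
  ρ[x/v](ρ[v/z](S)) → 6
  π[x](ρ[x/v](ρ[v/z](S))) → 6
  (σ[x='s'](π[x](T)) ∪ π[x](ρ[x/v](ρ[v/z](S)))) → 6
  σ[x='p']((σ[x='s'](π[x](T)) ∪ π[x](ρ[x/v](ρ[v/z](S))))) → 1
  σ[x='r'](σ[x='p']((σ[x='s'](π[x](T)) ∪ π[x](ρ[x/v](ρ[v/z](S)))))) → 0

E1 result:
x
p
E2 result:
x
(0 rows)
Witness: ('p',) appears 1× in E1 but 0× in E2.

no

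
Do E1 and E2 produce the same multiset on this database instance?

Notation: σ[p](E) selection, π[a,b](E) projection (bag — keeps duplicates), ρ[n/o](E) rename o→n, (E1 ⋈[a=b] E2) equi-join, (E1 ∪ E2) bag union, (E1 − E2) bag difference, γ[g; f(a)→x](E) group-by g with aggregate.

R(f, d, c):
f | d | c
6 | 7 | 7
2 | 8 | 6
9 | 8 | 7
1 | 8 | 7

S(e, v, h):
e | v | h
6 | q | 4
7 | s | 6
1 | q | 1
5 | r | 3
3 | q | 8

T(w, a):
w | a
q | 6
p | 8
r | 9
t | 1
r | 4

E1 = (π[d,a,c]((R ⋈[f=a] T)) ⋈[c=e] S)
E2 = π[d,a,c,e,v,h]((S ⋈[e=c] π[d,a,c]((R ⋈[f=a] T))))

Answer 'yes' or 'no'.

E1 row counts bottom-up:
  R → 4
  T → 5
  (R ⋈[f=a] T) → 3
  π[d,a,c]((R ⋈[f=a] T)) → 3
  S → 5
  (π[d,a,c]((R ⋈[f=a] T)) ⋈[c=e] S) → 3
E2 row counts bottom-up:
  S → 5
  R → 4
  T → 5
  (R ⋈[f=a] T) → 3
  π[d,a,c]((R ⋈[f=a] T)) → 3
  (S ⋈[e=c] π[d,a,c]((R ⋈[f=a] T))) → 3
  π[d,a,c,e,v,h]((S ⋈[e=c] π[d,a,c]((R ⋈[f=a] T)))) → 3

E1 and E2 produce the same multiset:
d | a | c | e | v | h
7 | 6 | 7 | 7 | s | 6
8 | 1 | 7 | 7 | s | 6
8 | 9 | 7 | 7 | s | 6

yes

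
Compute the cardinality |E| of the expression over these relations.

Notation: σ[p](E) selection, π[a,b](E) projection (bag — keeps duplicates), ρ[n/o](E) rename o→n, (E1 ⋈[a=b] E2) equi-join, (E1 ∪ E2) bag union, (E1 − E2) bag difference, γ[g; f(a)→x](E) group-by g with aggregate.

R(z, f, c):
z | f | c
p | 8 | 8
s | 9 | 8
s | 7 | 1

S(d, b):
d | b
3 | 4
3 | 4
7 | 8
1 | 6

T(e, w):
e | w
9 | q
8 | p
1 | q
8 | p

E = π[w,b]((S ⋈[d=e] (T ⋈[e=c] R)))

Subexpression sizes:
  S → 4
  T → 4
  R → 3
  (T ⋈[e=c] R) → 5
  (S ⋈[d=e] (T ⋈[e=c] R)) → 1
  π[w,b]((S ⋈[d=e] (T ⋈[e=c] R))) → 1

|E| = 1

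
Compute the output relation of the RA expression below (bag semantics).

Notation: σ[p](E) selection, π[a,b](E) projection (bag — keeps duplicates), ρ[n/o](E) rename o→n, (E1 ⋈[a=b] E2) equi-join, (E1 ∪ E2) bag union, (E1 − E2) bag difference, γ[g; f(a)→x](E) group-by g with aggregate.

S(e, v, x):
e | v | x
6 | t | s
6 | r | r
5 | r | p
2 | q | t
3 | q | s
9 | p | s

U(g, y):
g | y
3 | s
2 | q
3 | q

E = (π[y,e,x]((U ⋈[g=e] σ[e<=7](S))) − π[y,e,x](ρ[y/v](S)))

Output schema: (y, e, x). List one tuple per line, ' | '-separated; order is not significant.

Stepwise |·|:
  U → 3
  S → 6
  σ[e<=7](S) → 5
  (U ⋈[g=e] σ[e<=7](S)) → 3
  π[y,e,x]((U ⋈[g=e] σ[e<=7](S))) → 3
  S → 6
  ρ[y/v](S) → 6
  π[y,e,x](ρ[y/v](S)) → 6
  (π[y,e,x]((U ⋈[g=e] σ[e<=7](S))) − π[y,e,x](ρ[y/v](S))) → 1

== RESULT ==
y | e | x
s | 3 | s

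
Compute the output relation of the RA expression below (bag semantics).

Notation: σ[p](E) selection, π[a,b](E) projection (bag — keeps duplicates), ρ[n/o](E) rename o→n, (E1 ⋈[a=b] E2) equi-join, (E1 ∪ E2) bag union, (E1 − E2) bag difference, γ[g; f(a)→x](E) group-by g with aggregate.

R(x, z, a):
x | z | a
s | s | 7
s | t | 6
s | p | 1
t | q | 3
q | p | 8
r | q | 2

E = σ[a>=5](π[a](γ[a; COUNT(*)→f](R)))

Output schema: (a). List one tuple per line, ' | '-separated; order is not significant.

Row counts bottom-up:
  R → 6
  γ[a; COUNT(*)→f](R) → 6
  π[a](γ[a; COUNT(*)→f](R)) → 6
  σ[a>=5](π[a](γ[a; COUNT(*)→f](R))) → 3

== RESULT ==
a
6
7
8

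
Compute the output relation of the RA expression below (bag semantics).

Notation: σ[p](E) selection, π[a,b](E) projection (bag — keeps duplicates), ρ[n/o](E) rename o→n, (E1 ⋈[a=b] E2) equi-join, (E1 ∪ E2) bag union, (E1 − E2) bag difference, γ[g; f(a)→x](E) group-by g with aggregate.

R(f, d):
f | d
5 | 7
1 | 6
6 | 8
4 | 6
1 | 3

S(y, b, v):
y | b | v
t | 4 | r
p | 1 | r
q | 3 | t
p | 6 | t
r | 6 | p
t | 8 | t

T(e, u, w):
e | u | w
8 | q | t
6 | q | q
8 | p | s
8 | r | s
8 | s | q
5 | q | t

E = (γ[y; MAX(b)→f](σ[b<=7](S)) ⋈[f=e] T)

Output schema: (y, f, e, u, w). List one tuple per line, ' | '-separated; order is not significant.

Per-node cardinality:
  S → 6
  σ[b<=7](S) → 5
  γ[y; MAX(b)→f](σ[b<=7](S)) → 4
  T → 6
  (γ[y; MAX(b)→f](σ[b<=7](S)) ⋈[f=e] T) → 2

== RESULT ==
y | f | e | u | w
p | 6 | 6 | q | q
r | 6 | 6 | q | q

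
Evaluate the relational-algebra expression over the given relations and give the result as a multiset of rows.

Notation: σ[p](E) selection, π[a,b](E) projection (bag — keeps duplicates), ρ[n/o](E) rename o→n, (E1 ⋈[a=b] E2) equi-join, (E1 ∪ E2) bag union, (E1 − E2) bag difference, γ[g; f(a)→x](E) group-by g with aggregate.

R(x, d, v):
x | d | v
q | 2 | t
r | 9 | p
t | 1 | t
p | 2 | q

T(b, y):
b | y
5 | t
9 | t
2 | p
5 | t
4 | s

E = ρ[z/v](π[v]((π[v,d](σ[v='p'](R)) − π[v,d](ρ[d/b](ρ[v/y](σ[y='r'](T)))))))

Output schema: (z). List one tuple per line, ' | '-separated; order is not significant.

Per-node cardinality:
  R → 4
  σ[v='p'](R) → 1
  π[v,d](σ[v='p'](R)) → 1
  T → 5
  σ[y='r'](T) → 0
  ρ[v/y](σ[y='r'](T)) → 0
  ρ[d/b](ρ[v/y](σ[y='r'](T))) → 0
  π[v,d](ρ[d/b](ρ[v/y](σ[y='r'](T)))) → 0
  (π[v,d](σ[v='p'](R)) − π[v,d](ρ[d/b](ρ[v/y](σ[y='r'](T))))) → 1
  π[v]((π[v,d](σ[v='p'](R)) − π[v,d](ρ[d/b](ρ[v/y](σ[y='r'](T)))))) → 1
  ρ[z/v](π[v]((π[v,d](σ[v='p'](R)) − π[v,d](ρ[d/b](ρ[v/y](σ[y='r'](T))))))) → 1

== RESULT ==
z
p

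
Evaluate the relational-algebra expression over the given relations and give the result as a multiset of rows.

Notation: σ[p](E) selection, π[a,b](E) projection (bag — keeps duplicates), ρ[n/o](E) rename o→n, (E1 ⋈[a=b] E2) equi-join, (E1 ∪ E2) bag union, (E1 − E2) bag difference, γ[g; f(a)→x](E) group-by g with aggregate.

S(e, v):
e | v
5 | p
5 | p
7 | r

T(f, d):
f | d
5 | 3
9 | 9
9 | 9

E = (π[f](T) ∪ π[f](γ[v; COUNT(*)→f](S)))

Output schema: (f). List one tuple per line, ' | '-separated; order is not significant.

Row counts bottom-up:
  T → 3
  π[f](T) → 3
  S → 3
  γ[v; COUNT(*)→f](S) → 2
  π[f](γ[v; COUNT(*)→f](S)) → 2
  (π[f](T) ∪ π[f](γ[v; COUNT(*)→f](S))) → 5

== RESULT ==
f
1
2
5
9
9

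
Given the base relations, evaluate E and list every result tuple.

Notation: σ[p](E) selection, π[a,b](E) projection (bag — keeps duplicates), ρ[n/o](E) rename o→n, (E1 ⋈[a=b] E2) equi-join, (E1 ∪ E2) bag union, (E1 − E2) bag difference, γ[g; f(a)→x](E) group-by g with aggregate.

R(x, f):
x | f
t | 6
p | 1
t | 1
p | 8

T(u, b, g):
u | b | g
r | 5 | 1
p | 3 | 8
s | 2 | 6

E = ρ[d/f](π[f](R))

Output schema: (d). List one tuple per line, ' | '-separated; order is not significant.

Stepwise |·|:
  R → 4
  π[f](R) → 4
  ρ[d/f](π[f](R)) → 4

== RESULT ==
d
1
1
6
8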